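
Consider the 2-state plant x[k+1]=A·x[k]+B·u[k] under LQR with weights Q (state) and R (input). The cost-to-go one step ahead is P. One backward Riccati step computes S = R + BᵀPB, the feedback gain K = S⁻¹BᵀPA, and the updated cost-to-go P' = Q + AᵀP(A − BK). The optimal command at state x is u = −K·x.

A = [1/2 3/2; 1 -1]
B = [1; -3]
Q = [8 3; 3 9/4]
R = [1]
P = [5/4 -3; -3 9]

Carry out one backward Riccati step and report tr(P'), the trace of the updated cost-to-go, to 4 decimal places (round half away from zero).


10.9290

BᵀP = [10.2500 -30.0000]
S = R + BᵀPB = [1] + [100.2500] = [101.2500]
BᵀPA = [-24.8750 45.3750]
K = S⁻¹·BᵀPA = [-0.2457 0.4481]
A−BK = [0.7457 1.0519; 0.2630 0.3444]
AᵀP(A−BK) = [0.2012 0.0852; 0.0852 0.4778]
P' = Q + AᵀP(A−BK) = [8.2012 3.0852; 3.0852 2.7278]
tr(P') = 10.9290


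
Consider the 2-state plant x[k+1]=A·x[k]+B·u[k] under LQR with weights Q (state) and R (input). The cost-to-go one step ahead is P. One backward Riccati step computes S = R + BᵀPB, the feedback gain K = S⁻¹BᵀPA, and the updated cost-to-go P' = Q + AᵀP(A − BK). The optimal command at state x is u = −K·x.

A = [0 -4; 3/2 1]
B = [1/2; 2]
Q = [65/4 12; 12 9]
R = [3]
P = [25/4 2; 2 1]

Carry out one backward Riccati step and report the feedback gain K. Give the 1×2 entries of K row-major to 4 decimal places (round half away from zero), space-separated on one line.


0.3582 -2.0299

BᵀP = [7.1250 3.0000]
S = R + BᵀPB = [3] + [9.5625] = [12.5625]
BᵀPA = [4.5000 -25.5000]
K = S⁻¹·BᵀPA = [0.3582 -2.0299]
A−BK = [-0.1791 -2.9851; 0.7836 5.0597]
AᵀP(A−BK) = [0.6381 -1.3657; -1.3657 33.2388]
P' = Q + AᵀP(A−BK) = [16.8881 10.6343; 10.6343 42.2388]
tr(P') = 59.1269


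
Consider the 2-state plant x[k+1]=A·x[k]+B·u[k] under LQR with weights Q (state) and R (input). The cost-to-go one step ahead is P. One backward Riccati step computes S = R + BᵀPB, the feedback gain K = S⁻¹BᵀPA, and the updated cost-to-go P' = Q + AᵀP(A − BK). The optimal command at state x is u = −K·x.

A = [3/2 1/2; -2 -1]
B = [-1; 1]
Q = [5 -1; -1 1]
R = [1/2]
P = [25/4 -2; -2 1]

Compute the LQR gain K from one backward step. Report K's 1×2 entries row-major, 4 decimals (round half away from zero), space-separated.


BᵀP = [-8.2500 3.0000]
S = R + BᵀPB = [1/2] + [11.2500] = [11.7500]
BᵀPA = [-18.3750 -7.1250]
K = S⁻¹·BᵀPA = [-1.5638 -0.6064]
A−BK = [-0.0638 -0.1064; -0.4362 -0.3936]
AᵀP(A−BK) = [1.3271 0.5452; 0.5452 0.2420]
P' = Q + AᵀP(A−BK) = [6.3271 -0.4548; -0.4548 1.2420]
tr(P') = 7.5691

-1.5638 -0.6064


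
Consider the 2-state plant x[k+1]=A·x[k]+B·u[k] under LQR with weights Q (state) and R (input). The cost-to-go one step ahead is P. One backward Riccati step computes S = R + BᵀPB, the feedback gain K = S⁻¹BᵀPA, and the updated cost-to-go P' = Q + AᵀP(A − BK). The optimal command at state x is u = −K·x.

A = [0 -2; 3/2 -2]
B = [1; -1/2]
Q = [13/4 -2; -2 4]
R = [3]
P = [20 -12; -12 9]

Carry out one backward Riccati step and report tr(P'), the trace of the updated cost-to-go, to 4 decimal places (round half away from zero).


21.3641

BᵀP = [26.0000 -16.5000]
S = R + BᵀPB = [3] + [34.2500] = [37.2500]
BᵀPA = [-24.7500 -19.0000]
K = S⁻¹·BᵀPA = [-0.6644 -0.5101]
A−BK = [0.6644 -1.4899; 1.1678 -2.2550]
AᵀP(A−BK) = [3.8054 -3.6242; -3.6242 10.3087]
P' = Q + AᵀP(A−BK) = [7.0554 -5.6242; -5.6242 14.3087]
tr(P') = 21.3641


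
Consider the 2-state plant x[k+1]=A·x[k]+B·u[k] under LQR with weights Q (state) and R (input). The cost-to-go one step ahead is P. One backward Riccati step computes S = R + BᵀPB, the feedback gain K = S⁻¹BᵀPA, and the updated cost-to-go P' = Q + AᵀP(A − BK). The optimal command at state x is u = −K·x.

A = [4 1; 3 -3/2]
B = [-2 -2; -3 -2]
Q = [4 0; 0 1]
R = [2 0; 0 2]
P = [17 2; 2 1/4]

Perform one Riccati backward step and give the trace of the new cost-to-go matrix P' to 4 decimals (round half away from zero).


BᵀP = [-40.0000 -4.7500; -38.0000 -4.5000]
S = R + BᵀPB = [2 0; 0 2] + [94.2500 89.5000; 89.5000 85.0000] = [96.2500 89.5000; 89.5000 87.0000]
BᵀPA = [-174.2500 -32.8750; -165.5000 -31.2500]
K = S⁻¹·BᵀPA = [-0.9560 -0.1740; -0.9188 -0.1802]
A−BK = [0.2503 0.2916; -1.7056 -2.3824]
AᵀP(A−BK) = [3.6011 0.7331; 0.7331 0.2111]
P' = Q + AᵀP(A−BK) = [7.6011 0.7331; 0.7331 1.2111]
tr(P') = 8.8122

8.8122


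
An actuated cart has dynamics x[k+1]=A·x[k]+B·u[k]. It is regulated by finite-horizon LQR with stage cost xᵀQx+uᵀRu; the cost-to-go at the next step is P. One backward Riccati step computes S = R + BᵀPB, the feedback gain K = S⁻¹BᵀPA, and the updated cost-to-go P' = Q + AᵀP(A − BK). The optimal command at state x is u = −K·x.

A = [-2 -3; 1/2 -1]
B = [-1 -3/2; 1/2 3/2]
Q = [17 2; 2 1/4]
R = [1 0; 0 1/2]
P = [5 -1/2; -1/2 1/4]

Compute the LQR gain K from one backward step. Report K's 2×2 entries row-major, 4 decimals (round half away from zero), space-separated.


BᵀP = [-5.2500 0.6250; -8.2500 1.1250]
S = R + BᵀPB = [1 0; 0 1/2] + [5.5625 8.8125; 8.8125 14.0625] = [6.5625 8.8125; 8.8125 14.5625]
BᵀPA = [10.8125 15.1250; 17.0625 23.6250]
K = S⁻¹·BᵀPA = [0.3962 0.6736; 0.9319 1.2147]
A−BK = [-0.2059 -0.5044; -1.0960 -3.1588]
AᵀP(A−BK) = [0.8778 1.6161; 1.6161 3.3647]
P' = Q + AᵀP(A−BK) = [17.8778 3.6161; 3.6161 3.6147]
tr(P') = 21.4926

0.3962 0.6736 0.9319 1.2147


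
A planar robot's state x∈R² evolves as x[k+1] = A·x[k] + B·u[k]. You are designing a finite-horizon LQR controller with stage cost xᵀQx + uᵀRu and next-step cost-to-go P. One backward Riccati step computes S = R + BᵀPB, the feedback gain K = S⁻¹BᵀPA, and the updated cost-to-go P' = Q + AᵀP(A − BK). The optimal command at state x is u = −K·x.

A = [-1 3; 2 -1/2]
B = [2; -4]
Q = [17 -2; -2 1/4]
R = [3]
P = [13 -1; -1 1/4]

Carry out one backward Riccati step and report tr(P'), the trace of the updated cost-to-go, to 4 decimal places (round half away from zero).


26.4025

BᵀP = [30.0000 -3.0000]
S = R + BᵀPB = [3] + [72.0000] = [75.0000]
BᵀPA = [-36.0000 91.5000]
K = S⁻¹·BᵀPA = [-0.4800 1.2200]
A−BK = [-0.0400 0.5600; 0.0800 4.3800]
AᵀP(A−BK) = [0.7200 -1.8300; -1.8300 8.4325]
P' = Q + AᵀP(A−BK) = [17.7200 -3.8300; -3.8300 8.6825]
tr(P') = 26.4025


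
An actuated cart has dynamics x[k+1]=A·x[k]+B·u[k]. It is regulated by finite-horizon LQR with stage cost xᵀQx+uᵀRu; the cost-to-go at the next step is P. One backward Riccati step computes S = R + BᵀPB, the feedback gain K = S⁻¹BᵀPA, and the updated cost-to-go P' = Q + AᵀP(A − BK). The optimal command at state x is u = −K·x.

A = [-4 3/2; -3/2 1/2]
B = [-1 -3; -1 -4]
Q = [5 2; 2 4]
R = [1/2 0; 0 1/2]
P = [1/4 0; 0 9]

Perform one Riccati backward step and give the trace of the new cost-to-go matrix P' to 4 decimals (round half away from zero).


BᵀP = [-0.2500 -9.0000; -0.7500 -36.0000]
S = R + BᵀPB = [1/2 0; 0 1/2] + [9.2500 36.7500; 36.7500 146.2500] = [9.7500 36.7500; 36.7500 146.7500]
BᵀPA = [14.5000 -4.8750; 57.0000 -19.1250]
K = S⁻¹·BᵀPA = [0.4128 -0.1565; 0.2850 -0.0911]
A−BK = [-2.7321 1.0701; 0.0530 -0.0210]
AᵀP(A−BK) = [2.0171 -0.7862; -0.7862 0.3067]
P' = Q + AᵀP(A−BK) = [7.0171 1.2138; 1.2138 4.3067]
tr(P') = 11.3238

11.3238


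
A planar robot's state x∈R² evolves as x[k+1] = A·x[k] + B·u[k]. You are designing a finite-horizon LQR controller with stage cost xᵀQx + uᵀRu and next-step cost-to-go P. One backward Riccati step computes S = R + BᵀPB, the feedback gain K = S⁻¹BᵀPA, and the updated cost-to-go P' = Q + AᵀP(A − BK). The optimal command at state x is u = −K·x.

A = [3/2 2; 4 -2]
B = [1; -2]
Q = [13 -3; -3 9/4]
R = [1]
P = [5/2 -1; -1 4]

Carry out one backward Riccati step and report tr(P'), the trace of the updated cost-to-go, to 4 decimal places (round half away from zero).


BᵀP = [4.5000 -9.0000]
S = R + BᵀPB = [1] + [22.5000] = [23.5000]
BᵀPA = [-29.2500 27.0000]
K = S⁻¹·BᵀPA = [-1.2447 1.1489]
A−BK = [2.7447 0.8511; 1.5106 0.2979]
AᵀP(A−BK) = [21.2181 4.1064; 4.1064 2.9787]
P' = Q + AᵀP(A−BK) = [34.2181 1.1064; 1.1064 5.2287]
tr(P') = 39.4468

39.4468


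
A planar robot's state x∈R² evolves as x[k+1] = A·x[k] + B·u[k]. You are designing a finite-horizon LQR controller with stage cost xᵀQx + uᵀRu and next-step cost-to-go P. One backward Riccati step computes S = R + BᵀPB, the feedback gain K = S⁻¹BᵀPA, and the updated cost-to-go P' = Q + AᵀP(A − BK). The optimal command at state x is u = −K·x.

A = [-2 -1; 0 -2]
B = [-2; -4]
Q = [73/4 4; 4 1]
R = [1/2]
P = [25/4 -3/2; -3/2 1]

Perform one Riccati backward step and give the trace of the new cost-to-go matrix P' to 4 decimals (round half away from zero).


34.7143

BᵀP = [-6.5000 -1.0000]
S = R + BᵀPB = [1/2] + [17.0000] = [17.5000]
BᵀPA = [13.0000 8.5000]
K = S⁻¹·BᵀPA = [0.7429 0.4857]
A−BK = [-0.5143 -0.0286; 2.9714 -0.0571]
AᵀP(A−BK) = [15.3429 0.1857; 0.1857 0.1214]
P' = Q + AᵀP(A−BK) = [33.5929 4.1857; 4.1857 1.1214]
tr(P') = 34.7143


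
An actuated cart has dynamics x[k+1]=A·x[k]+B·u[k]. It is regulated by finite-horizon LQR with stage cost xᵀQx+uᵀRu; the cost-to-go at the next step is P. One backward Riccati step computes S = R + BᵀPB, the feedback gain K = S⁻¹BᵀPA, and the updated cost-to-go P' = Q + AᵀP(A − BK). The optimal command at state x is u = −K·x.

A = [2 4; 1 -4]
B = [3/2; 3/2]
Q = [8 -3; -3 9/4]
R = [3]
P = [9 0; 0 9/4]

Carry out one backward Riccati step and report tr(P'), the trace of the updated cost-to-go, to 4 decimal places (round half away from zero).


137.9785

BᵀP = [13.5000 3.3750]
S = R + BᵀPB = [3] + [25.3125] = [28.3125]
BᵀPA = [30.3750 40.5000]
K = S⁻¹·BᵀPA = [1.0728 1.4305]
A−BK = [0.3907 1.8543; -0.6093 -6.1457]
AᵀP(A−BK) = [5.6623 19.5497; 19.5497 122.0662]
P' = Q + AᵀP(A−BK) = [13.6623 16.5497; 16.5497 124.3162]
tr(P') = 137.9785


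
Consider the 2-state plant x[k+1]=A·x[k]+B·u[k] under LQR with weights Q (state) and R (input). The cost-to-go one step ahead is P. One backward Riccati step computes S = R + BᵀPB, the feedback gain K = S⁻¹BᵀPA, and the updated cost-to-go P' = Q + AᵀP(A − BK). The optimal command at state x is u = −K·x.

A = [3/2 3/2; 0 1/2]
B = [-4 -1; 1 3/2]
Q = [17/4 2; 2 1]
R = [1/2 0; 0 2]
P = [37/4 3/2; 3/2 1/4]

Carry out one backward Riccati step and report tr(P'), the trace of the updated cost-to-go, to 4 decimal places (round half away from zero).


5.4162

BᵀP = [-35.5000 -5.7500; -7.0000 -1.1250]
S = R + BᵀPB = [1/2 0; 0 2] + [136.2500 26.8750; 26.8750 5.3125] = [136.7500 26.8750; 26.8750 7.3125]
BᵀPA = [-53.2500 -56.1250; -10.5000 -11.0625]
K = S⁻¹·BᵀPA = [-0.3860 -0.4073; -0.0172 -0.0160]
A−BK = [-0.0613 -0.1451; 0.4118 0.9312]
AᵀP(A−BK) = [0.0765 0.0821; 0.0821 0.0896]
P' = Q + AᵀP(A−BK) = [4.3265 2.0821; 2.0821 1.0896]
tr(P') = 5.4162


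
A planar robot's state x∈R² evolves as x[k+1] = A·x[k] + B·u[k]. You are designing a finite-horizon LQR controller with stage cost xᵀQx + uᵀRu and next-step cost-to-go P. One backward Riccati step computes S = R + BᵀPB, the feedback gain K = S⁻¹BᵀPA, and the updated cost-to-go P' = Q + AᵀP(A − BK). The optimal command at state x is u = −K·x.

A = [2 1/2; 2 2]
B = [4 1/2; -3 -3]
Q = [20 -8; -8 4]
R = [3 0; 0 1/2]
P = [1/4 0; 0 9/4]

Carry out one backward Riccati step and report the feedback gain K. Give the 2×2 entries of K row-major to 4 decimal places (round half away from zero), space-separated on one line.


BᵀP = [1.0000 -6.7500; 0.1250 -6.7500]
S = R + BᵀPB = [3 0; 0 1/2] + [24.2500 20.7500; 20.7500 20.3125] = [27.2500 20.7500; 20.7500 20.8125]
BᵀPA = [-11.5000 -13.0000; -13.2500 -13.4375]
K = S⁻¹·BᵀPA = [0.2606 0.0605; -0.8965 -0.7060]
A−BK = [1.4058 0.6109; 0.0924 0.0636]
AᵀP(A−BK) = [1.1189 0.5917; 0.5917 0.3626]
P' = Q + AᵀP(A−BK) = [21.1189 -7.4083; -7.4083 4.3626]
tr(P') = 25.4815

0.2606 0.0605 -0.8965 -0.7060


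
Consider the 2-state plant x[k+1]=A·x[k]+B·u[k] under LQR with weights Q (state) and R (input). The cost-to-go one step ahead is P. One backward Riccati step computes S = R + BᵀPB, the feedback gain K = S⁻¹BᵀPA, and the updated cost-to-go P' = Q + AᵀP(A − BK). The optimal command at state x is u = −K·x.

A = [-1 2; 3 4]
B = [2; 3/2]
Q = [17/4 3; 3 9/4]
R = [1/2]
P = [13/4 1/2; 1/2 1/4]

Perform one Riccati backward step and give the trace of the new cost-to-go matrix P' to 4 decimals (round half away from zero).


9.9844

BᵀP = [7.2500 1.3750]
S = R + BᵀPB = [1/2] + [16.5625] = [17.0625]
BᵀPA = [-3.1250 20.0000]
K = S⁻¹·BᵀPA = [-0.1832 1.1722]
A−BK = [-0.6337 -0.3443; 3.2747 2.2418]
AᵀP(A−BK) = [1.9277 1.1630; 1.1630 1.5568]
P' = Q + AᵀP(A−BK) = [6.1777 4.1630; 4.1630 3.8068]
tr(P') = 9.9844


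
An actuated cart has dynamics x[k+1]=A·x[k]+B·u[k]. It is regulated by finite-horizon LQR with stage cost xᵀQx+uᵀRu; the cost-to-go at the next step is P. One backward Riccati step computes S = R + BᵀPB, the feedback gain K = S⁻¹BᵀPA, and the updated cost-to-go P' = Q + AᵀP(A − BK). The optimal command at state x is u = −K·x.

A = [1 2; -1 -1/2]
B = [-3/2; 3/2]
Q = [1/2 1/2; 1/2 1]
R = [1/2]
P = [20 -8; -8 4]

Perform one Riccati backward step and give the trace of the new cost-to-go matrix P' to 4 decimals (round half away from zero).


BᵀP = [-42.0000 18.0000]
S = R + BᵀPB = [1/2] + [90.0000] = [90.5000]
BᵀPA = [-60.0000 -93.0000]
K = S⁻¹·BᵀPA = [-0.6630 -1.0276]
A−BK = [0.0055 0.4586; -0.0055 1.0414]
AᵀP(A−BK) = [0.2210 0.3425; 0.3425 1.4309]
P' = Q + AᵀP(A−BK) = [0.7210 0.8425; 0.8425 2.4309]
tr(P') = 3.1519

3.1519


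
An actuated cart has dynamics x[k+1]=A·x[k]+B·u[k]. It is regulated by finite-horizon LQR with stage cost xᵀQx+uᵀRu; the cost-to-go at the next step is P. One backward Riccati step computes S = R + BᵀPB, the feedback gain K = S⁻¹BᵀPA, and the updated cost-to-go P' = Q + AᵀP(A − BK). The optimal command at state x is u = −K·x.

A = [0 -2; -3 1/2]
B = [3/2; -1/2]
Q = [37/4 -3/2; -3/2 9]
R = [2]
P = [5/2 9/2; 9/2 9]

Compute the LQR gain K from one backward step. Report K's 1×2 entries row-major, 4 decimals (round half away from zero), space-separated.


BᵀP = [1.5000 2.2500]
S = R + BᵀPB = [2] + [1.1250] = [3.1250]
BᵀPA = [-6.7500 -1.8750]
K = S⁻¹·BᵀPA = [-2.1600 -0.6000]
A−BK = [3.2400 -1.1000; -4.0800 0.2000]
AᵀP(A−BK) = [66.4200 9.4500; 9.4500 2.1250]
P' = Q + AᵀP(A−BK) = [75.6700 7.9500; 7.9500 11.1250]
tr(P') = 86.7950

-2.1600 -0.6000


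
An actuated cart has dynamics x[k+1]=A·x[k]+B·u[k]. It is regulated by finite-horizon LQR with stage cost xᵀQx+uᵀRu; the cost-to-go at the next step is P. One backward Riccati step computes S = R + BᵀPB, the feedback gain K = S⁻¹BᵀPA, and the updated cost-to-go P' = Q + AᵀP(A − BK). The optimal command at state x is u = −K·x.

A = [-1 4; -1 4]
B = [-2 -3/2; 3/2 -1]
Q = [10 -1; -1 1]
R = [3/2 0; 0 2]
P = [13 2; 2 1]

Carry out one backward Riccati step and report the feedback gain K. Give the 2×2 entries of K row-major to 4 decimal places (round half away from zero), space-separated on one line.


0.1047 -0.4188 0.5654 -2.2615

BᵀP = [-23.0000 -2.5000; -21.5000 -4.0000]
S = R + BᵀPB = [3/2 0; 0 2] + [42.2500 37.0000; 37.0000 36.2500] = [43.7500 37.0000; 37.0000 38.2500]
BᵀPA = [25.5000 -102.0000; 25.5000 -102.0000]
K = S⁻¹·BᵀPA = [0.1047 -0.4188; 0.5654 -2.2615]
A−BK = [0.0575 -0.2299; -0.5917 2.3667]
AᵀP(A−BK) = [0.9127 -3.6510; -3.6510 14.6040]
P' = Q + AᵀP(A−BK) = [10.9127 -4.6510; -4.6510 15.6040]
tr(P') = 26.5167


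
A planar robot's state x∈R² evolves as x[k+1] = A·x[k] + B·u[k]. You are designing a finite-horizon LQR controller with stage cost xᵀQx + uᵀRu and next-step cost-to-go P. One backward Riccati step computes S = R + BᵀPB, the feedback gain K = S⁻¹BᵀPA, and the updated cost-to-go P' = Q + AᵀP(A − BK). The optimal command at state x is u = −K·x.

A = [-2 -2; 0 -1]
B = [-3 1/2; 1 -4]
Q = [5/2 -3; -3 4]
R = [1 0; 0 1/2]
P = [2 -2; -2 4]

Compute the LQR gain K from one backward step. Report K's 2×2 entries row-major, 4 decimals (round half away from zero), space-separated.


0.6074 0.6365 0.1195 0.3700

BᵀP = [-8.0000 10.0000; 9.0000 -17.0000]
S = R + BᵀPB = [1 0; 0 1/2] + [34.0000 -44.0000; -44.0000 72.5000] = [35.0000 -44.0000; -44.0000 73.0000]
BᵀPA = [16.0000 6.0000; -18.0000 -1.0000]
K = S⁻¹·BᵀPA = [0.6074 0.6365; 0.1195 0.3700]
A−BK = [-0.2375 -0.2754; -0.1292 -0.1567]
AᵀP(A−BK) = [0.4330 0.4750; 0.4750 0.5509]
P' = Q + AᵀP(A−BK) = [2.9330 -2.5250; -2.5250 4.5509]
tr(P') = 7.4838


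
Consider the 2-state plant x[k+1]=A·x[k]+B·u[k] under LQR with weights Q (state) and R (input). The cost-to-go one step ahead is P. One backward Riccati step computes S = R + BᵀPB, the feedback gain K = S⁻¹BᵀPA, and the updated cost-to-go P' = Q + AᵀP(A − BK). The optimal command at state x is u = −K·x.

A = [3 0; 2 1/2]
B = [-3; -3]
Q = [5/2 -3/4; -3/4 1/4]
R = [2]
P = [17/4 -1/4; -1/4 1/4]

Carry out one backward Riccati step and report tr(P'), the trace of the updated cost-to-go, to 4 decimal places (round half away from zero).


4.9572

BᵀP = [-12.0000 0.0000]
S = R + BᵀPB = [2] + [36.0000] = [38.0000]
BᵀPA = [-36.0000 0.0000]
K = S⁻¹·BᵀPA = [-0.9474 0.0000]
A−BK = [0.1579 0.0000; -0.8421 0.5000]
AᵀP(A−BK) = [2.1447 -0.1250; -0.1250 0.0625]
P' = Q + AᵀP(A−BK) = [4.6447 -0.8750; -0.8750 0.3125]
tr(P') = 4.9572


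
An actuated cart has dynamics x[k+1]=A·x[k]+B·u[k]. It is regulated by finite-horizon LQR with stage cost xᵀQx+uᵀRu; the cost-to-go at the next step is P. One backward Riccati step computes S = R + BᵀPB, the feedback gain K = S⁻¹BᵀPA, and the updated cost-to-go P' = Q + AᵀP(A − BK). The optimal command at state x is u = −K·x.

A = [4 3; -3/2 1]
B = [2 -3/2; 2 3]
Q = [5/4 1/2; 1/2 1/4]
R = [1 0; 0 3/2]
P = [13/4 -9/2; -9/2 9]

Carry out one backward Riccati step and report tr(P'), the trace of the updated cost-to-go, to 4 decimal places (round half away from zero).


5.9419

BᵀP = [-2.5000 9.0000; -18.3750 33.7500]
S = R + BᵀPB = [1 0; 0 3/2] + [13.0000 30.7500; 30.7500 128.8125] = [14.0000 30.7500; 30.7500 130.3125]
BᵀPA = [-23.5000 1.5000; -124.1250 -21.3750]
K = S⁻¹·BᵀPA = [0.8585 0.9703; -1.1551 -0.3930]
A−BK = [0.5502 0.4698; 0.2482 0.2383]
AᵀP(A−BK) = [3.0478 1.7717; 1.7717 1.3941]
P' = Q + AᵀP(A−BK) = [4.2978 2.2717; 2.2717 1.6441]
tr(P') = 5.9419


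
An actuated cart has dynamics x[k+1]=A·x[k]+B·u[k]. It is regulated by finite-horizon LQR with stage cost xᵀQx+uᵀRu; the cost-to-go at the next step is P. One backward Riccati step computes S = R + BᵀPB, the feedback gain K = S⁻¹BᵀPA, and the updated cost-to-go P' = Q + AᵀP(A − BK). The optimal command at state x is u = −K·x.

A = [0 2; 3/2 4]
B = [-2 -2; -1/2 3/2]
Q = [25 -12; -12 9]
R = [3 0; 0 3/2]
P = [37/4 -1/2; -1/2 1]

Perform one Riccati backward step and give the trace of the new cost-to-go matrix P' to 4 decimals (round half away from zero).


47.6689

BᵀP = [-18.2500 0.5000; -19.2500 2.5000]
S = R + BᵀPB = [3 0; 0 3/2] + [36.2500 37.2500; 37.2500 42.2500] = [39.2500 37.2500; 37.2500 43.7500]
BᵀPA = [0.7500 -34.5000; 3.7500 -28.5000]
K = S⁻¹·BᵀPA = [-0.3242 -1.3584; 0.3618 0.5051]
A−BK = [0.0751 0.2935; 0.7952 2.5631]
AᵀP(A−BK) = [1.1365 3.6246; 3.6246 12.5324]
P' = Q + AᵀP(A−BK) = [26.1365 -8.3754; -8.3754 21.5324]
tr(P') = 47.6689


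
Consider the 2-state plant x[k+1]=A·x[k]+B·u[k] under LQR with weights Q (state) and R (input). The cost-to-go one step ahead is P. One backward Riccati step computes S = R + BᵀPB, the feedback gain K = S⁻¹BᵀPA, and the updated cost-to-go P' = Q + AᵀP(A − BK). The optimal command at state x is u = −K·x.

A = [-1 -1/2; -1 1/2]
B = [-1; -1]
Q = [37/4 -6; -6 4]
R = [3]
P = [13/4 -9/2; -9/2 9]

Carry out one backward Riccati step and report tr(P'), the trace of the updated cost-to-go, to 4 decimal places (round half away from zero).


18.8000

BᵀP = [1.2500 -4.5000]
S = R + BᵀPB = [3] + [3.2500] = [6.2500]
BᵀPA = [3.2500 -2.8750]
K = S⁻¹·BᵀPA = [0.5200 -0.4600]
A−BK = [-0.4800 -0.9600; -0.4800 0.0400]
AᵀP(A−BK) = [1.5600 -1.3800; -1.3800 3.9900]
P' = Q + AᵀP(A−BK) = [10.8100 -7.3800; -7.3800 7.9900]
tr(P') = 18.8000


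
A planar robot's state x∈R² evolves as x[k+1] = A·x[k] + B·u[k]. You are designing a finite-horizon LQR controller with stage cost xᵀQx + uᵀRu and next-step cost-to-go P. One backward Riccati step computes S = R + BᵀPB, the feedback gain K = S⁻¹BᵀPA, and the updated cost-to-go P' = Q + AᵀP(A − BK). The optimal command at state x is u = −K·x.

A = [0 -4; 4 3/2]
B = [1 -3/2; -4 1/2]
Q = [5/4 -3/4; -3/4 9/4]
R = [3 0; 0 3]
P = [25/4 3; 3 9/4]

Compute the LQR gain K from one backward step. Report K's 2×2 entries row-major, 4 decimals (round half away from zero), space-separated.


-0.9668 0.1417 -0.6142 1.9536

BᵀP = [-5.7500 -6.0000; -7.8750 -3.3750]
S = R + BᵀPB = [3 0; 0 3] + [18.2500 5.6250; 5.6250 10.1250] = [21.2500 5.6250; 5.6250 13.1250]
BᵀPA = [-24.0000 14.0000; -13.5000 26.4375]
K = S⁻¹·BᵀPA = [-0.9668 0.1417; -0.6142 1.9536]
A−BK = [0.0455 -1.2114; 0.4398 1.0900]
AᵀP(A−BK) = [4.5043 -4.7261; -4.7261 15.4315]
P' = Q + AᵀP(A−BK) = [5.7543 -5.4761; -5.4761 17.6815]
tr(P') = 23.4358


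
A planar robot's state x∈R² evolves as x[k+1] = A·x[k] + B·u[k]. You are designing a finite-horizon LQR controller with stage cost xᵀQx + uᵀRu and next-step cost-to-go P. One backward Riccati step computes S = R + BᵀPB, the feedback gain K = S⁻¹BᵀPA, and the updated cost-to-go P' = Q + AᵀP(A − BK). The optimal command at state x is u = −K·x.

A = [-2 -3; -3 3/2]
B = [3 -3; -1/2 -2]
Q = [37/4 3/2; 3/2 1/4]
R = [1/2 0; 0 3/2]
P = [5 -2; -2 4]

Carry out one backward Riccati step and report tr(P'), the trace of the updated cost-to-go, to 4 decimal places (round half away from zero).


BᵀP = [16.0000 -8.0000; -11.0000 -2.0000]
S = R + BᵀPB = [1/2 0; 0 3/2] + [52.0000 -32.0000; -32.0000 37.0000] = [52.5000 -32.0000; -32.0000 38.5000]
BᵀPA = [-8.0000 -60.0000; 28.0000 30.0000]
K = S⁻¹·BᵀPA = [0.5896 -1.3537; 1.2173 -0.3460]
A−BK = [-0.1168 0.0233; -0.2705 0.1312]
AᵀP(A−BK) = [2.6312 -1.1431; -1.1431 1.1552]
P' = Q + AᵀP(A−BK) = [11.8812 0.3569; 0.3569 1.4052]
tr(P') = 13.2864

13.2864


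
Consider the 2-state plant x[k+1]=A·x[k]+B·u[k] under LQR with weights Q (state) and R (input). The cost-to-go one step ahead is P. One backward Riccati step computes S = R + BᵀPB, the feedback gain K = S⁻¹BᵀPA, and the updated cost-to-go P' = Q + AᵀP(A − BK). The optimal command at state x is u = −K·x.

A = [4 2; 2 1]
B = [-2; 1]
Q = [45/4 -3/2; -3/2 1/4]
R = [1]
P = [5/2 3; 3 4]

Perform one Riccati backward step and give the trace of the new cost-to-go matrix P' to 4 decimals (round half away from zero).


81.5000

BᵀP = [-2.0000 -2.0000]
S = R + BᵀPB = [1] + [2.0000] = [3.0000]
BᵀPA = [-12.0000 -6.0000]
K = S⁻¹·BᵀPA = [-4.0000 -2.0000]
A−BK = [-4.0000 -2.0000; 6.0000 3.0000]
AᵀP(A−BK) = [56.0000 28.0000; 28.0000 14.0000]
P' = Q + AᵀP(A−BK) = [67.2500 26.5000; 26.5000 14.2500]
tr(P') = 81.5000


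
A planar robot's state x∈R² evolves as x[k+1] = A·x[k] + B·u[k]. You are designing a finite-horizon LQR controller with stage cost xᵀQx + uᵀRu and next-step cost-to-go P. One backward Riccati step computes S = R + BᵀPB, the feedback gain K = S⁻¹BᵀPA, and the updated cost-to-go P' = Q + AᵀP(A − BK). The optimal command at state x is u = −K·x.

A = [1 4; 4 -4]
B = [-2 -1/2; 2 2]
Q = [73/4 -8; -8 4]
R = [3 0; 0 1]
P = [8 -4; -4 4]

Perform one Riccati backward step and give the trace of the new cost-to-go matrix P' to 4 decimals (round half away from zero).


39.2205

BᵀP = [-24.0000 16.0000; -12.0000 10.0000]
S = R + BᵀPB = [3 0; 0 1] + [80.0000 44.0000; 44.0000 26.0000] = [83.0000 44.0000; 44.0000 27.0000]
BᵀPA = [40.0000 -160.0000; 28.0000 -88.0000]
K = S⁻¹·BᵀPA = [-0.4984 -1.4689; 1.8492 -0.8656]
A−BK = [0.9279 0.6295; 1.2984 0.6689]
AᵀP(A−BK) = [8.1574 2.9902; 2.9902 8.8131]
P' = Q + AᵀP(A−BK) = [26.4074 -5.0098; -5.0098 12.8131]
tr(P') = 39.2205


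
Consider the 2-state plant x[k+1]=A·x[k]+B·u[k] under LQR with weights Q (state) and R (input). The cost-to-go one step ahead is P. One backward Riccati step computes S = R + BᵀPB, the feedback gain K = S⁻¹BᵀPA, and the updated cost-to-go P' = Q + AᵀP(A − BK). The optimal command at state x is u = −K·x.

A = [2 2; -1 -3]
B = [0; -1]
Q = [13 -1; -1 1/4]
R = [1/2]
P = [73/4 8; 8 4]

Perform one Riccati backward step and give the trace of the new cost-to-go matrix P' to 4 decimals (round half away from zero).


BᵀP = [-8.0000 -4.0000]
S = R + BᵀPB = [1/2] + [4.0000] = [4.5000]
BᵀPA = [-12.0000 -4.0000]
K = S⁻¹·BᵀPA = [-2.6667 -0.8889]
A−BK = [2.0000 2.0000; -3.6667 -3.8889]
AᵀP(A−BK) = [13.0000 10.3333; 10.3333 9.4444]
P' = Q + AᵀP(A−BK) = [26.0000 9.3333; 9.3333 9.6944]
tr(P') = 35.6944

35.6944


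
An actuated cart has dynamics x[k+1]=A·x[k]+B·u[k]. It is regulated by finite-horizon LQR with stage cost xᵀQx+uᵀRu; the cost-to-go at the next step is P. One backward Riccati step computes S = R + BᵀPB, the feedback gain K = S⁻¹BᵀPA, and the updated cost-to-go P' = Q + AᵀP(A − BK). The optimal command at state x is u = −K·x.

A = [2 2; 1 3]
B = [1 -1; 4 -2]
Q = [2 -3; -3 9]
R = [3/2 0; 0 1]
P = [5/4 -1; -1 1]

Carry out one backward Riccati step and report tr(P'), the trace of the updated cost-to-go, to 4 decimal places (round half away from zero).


13.0734

BᵀP = [-2.7500 3.0000; 0.7500 -1.0000]
S = R + BᵀPB = [3/2 0; 0 1] + [9.2500 -3.2500; -3.2500 1.2500] = [10.7500 -3.2500; -3.2500 2.2500]
BᵀPA = [-2.5000 3.5000; 0.5000 -1.5000]
K = S⁻¹·BᵀPA = [-0.2936 0.2202; -0.2018 -0.3486]
A−BK = [2.0917 1.4312; 1.7706 1.4220]
AᵀP(A−BK) = [1.3670 0.7248; 0.7248 0.7064]
P' = Q + AᵀP(A−BK) = [3.3670 -2.2752; -2.2752 9.7064]
tr(P') = 13.0734


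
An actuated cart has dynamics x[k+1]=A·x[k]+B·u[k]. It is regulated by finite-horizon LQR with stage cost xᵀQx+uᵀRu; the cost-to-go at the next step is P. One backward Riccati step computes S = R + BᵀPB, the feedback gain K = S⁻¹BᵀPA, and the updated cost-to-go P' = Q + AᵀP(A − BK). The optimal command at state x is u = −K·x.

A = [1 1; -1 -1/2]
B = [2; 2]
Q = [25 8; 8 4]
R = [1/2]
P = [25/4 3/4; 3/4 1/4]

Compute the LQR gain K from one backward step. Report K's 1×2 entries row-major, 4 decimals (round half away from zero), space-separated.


0.3692 0.4000

BᵀP = [14.0000 2.0000]
S = R + BᵀPB = [1/2] + [32.0000] = [32.5000]
BᵀPA = [12.0000 13.0000]
K = S⁻¹·BᵀPA = [0.3692 0.4000]
A−BK = [0.2615 0.2000; -1.7385 -1.3000]
AᵀP(A−BK) = [0.5692 0.4500; 0.4500 0.3625]
P' = Q + AᵀP(A−BK) = [25.5692 8.4500; 8.4500 4.3625]
tr(P') = 29.9317


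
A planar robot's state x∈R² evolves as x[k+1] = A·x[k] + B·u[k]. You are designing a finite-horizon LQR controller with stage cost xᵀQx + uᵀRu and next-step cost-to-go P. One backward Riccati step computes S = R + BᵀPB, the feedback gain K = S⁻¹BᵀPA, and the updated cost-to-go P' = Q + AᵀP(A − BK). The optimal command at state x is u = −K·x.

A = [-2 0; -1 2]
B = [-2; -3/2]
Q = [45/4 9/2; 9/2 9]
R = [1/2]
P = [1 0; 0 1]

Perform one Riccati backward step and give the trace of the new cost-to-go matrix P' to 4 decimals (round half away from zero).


23.4352

BᵀP = [-2.0000 -1.5000]
S = R + BᵀPB = [1/2] + [6.2500] = [6.7500]
BᵀPA = [5.5000 -3.0000]
K = S⁻¹·BᵀPA = [0.8148 -0.4444]
A−BK = [-0.3704 -0.8889; 0.2222 1.3333]
AᵀP(A−BK) = [0.5185 0.4444; 0.4444 2.6667]
P' = Q + AᵀP(A−BK) = [11.7685 4.9444; 4.9444 11.6667]
tr(P') = 23.4352


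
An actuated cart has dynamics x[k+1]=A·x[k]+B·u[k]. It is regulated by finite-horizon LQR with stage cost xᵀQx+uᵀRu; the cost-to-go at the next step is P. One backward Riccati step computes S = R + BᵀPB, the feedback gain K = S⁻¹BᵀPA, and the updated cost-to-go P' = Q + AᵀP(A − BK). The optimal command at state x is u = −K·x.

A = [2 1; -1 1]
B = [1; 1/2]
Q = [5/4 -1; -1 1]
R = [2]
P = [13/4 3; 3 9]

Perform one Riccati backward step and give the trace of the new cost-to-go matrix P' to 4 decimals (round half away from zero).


15.8274

BᵀP = [4.7500 7.5000]
S = R + BᵀPB = [2] + [8.5000] = [10.5000]
BᵀPA = [2.0000 12.2500]
K = S⁻¹·BᵀPA = [0.1905 1.1667]
A−BK = [1.8095 -0.1667; -1.0952 0.4167]
AᵀP(A−BK) = [9.6190 -1.8333; -1.8333 3.9583]
P' = Q + AᵀP(A−BK) = [10.8690 -2.8333; -2.8333 4.9583]
tr(P') = 15.8274


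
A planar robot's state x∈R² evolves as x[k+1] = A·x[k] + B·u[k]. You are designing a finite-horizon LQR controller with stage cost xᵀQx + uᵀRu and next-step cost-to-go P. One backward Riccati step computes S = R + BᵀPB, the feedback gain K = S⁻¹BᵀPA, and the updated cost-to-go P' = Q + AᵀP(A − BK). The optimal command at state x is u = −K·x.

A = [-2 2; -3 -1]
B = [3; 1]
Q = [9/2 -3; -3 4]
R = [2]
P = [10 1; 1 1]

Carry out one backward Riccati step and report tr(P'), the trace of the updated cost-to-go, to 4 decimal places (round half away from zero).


BᵀP = [31.0000 4.0000]
S = R + BᵀPB = [2] + [97.0000] = [99.0000]
BᵀPA = [-74.0000 58.0000]
K = S⁻¹·BᵀPA = [-0.7475 0.5859]
A−BK = [0.2424 0.2424; -2.2525 -1.5859]
AᵀP(A−BK) = [5.6869 2.3535; 2.3535 3.0202]
P' = Q + AᵀP(A−BK) = [10.1869 -0.6465; -0.6465 7.0202]
tr(P') = 17.2071

17.2071


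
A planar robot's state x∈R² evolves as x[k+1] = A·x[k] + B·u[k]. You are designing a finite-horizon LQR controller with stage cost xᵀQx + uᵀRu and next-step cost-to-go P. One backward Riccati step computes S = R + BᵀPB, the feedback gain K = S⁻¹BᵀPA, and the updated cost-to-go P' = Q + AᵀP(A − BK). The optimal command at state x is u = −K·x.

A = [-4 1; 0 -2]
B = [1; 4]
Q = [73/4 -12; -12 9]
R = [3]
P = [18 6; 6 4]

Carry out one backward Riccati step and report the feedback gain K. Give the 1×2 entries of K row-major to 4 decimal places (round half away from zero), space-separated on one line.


BᵀP = [42.0000 22.0000]
S = R + BᵀPB = [3] + [130.0000] = [133.0000]
BᵀPA = [-168.0000 -2.0000]
K = S⁻¹·BᵀPA = [-1.2632 -0.0150]
A−BK = [-2.7368 1.0150; 5.0526 -1.9398]
AᵀP(A−BK) = [75.7895 -26.5263; -26.5263 9.9699]
P' = Q + AᵀP(A−BK) = [94.0395 -38.5263; -38.5263 18.9699]
tr(P') = 113.0094

-1.2632 -0.0150


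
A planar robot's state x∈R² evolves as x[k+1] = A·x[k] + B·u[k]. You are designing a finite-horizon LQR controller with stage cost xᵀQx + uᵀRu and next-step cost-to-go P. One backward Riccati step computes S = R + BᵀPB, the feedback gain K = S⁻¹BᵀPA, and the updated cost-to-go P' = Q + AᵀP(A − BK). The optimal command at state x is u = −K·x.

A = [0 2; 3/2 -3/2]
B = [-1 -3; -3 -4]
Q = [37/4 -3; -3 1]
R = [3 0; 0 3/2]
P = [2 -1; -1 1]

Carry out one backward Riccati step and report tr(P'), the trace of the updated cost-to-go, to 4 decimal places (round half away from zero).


BᵀP = [1.0000 -2.0000; -2.0000 -1.0000]
S = R + BᵀPB = [3 0; 0 3/2] + [5.0000 5.0000; 5.0000 10.0000] = [8.0000 5.0000; 5.0000 11.5000]
BᵀPA = [-3.0000 5.0000; -1.5000 -2.5000]
K = S⁻¹·BᵀPA = [-0.4030 1.0448; 0.0448 -0.6716]
A−BK = [-0.2687 1.0299; 0.4701 -1.0522]
AᵀP(A−BK) = [1.1082 -3.1231; -3.1231 9.3470]
P' = Q + AᵀP(A−BK) = [10.3582 -6.1231; -6.1231 10.3470]
tr(P') = 20.7052

20.7052


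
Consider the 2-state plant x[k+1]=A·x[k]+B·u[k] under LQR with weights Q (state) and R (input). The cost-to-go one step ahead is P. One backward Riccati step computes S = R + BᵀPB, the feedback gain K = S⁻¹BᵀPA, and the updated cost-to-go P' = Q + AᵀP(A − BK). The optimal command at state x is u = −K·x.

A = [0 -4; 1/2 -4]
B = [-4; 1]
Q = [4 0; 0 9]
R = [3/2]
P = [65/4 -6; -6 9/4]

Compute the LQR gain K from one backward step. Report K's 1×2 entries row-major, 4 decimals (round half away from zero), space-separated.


0.0421 0.5742

BᵀP = [-71.0000 26.2500]
S = R + BᵀPB = [3/2] + [310.2500] = [311.7500]
BᵀPA = [13.1250 179.0000]
K = S⁻¹·BᵀPA = [0.0421 0.5742]
A−BK = [0.1684 -1.7033; 0.4579 -4.5742]
AᵀP(A−BK) = [0.0099 -0.0361; -0.0361 1.2221]
P' = Q + AᵀP(A−BK) = [4.0099 -0.0361; -0.0361 10.2221]
tr(P') = 14.2321


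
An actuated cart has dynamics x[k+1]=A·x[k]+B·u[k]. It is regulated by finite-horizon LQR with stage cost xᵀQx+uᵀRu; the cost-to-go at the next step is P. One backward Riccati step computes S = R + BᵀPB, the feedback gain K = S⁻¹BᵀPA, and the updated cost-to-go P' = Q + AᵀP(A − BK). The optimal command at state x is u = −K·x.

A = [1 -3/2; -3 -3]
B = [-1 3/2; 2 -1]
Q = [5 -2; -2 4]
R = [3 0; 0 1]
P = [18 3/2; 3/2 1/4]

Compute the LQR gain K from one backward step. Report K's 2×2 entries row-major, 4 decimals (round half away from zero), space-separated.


-0.2075 -0.0112 0.4037 -1.1944

BᵀP = [-15.0000 -1.0000; 25.5000 2.0000]
S = R + BᵀPB = [3 0; 0 1] + [13.0000 -21.5000; -21.5000 36.2500] = [16.0000 -21.5000; -21.5000 37.2500]
BᵀPA = [-12.0000 25.5000; 19.5000 -44.2500]
K = S⁻¹·BᵀPA = [-0.2075 -0.0112; 0.4037 -1.1944]
A−BK = [0.1869 0.2804; -2.1813 -4.1720]
AᵀP(A−BK) = [0.8874 0.6561; 0.6561 3.6841]
P' = Q + AᵀP(A−BK) = [5.8874 -1.3439; -1.3439 7.6841]
tr(P') = 13.5715


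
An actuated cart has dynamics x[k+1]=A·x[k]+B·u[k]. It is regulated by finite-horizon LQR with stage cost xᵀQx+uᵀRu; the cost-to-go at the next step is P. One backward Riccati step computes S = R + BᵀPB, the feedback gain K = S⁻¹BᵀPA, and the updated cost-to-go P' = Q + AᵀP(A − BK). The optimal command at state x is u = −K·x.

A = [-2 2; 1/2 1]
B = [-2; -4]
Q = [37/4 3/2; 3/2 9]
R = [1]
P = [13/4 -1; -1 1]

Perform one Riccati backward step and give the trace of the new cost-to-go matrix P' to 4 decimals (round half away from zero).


BᵀP = [-2.5000 -2.0000]
S = R + BᵀPB = [1] + [13.0000] = [14.0000]
BᵀPA = [4.0000 -7.0000]
K = S⁻¹·BᵀPA = [0.2857 -0.5000]
A−BK = [-1.4286 1.0000; 1.6429 -1.0000]
AᵀP(A−BK) = [14.1071 -9.5000; -9.5000 6.5000]
P' = Q + AᵀP(A−BK) = [23.3571 -8.0000; -8.0000 15.5000]
tr(P') = 38.8571

38.8571


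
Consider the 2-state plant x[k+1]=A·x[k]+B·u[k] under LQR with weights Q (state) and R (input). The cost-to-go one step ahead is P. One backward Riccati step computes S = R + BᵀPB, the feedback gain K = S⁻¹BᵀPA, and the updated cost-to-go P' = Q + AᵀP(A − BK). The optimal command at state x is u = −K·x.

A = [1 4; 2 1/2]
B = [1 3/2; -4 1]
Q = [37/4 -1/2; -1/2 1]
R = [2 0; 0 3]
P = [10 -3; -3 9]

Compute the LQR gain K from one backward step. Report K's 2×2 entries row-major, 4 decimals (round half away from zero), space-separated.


BᵀP = [22.0000 -39.0000; 12.0000 4.5000]
S = R + BᵀPB = [2 0; 0 3] + [178.0000 -6.0000; -6.0000 22.5000] = [180.0000 -6.0000; -6.0000 25.5000]
BᵀPA = [-56.0000 68.5000; 21.0000 50.2500]
K = S⁻¹·BᵀPA = [-0.2859 0.4498; 0.7563 2.0764]
A−BK = [0.1515 0.4356; 0.1001 0.2227]
AᵀP(A−BK) = [2.1080 5.0823; 5.0823 15.1009]
P' = Q + AᵀP(A−BK) = [11.3580 4.5823; 4.5823 16.1009]
tr(P') = 27.4589

-0.2859 0.4498 0.7563 2.0764


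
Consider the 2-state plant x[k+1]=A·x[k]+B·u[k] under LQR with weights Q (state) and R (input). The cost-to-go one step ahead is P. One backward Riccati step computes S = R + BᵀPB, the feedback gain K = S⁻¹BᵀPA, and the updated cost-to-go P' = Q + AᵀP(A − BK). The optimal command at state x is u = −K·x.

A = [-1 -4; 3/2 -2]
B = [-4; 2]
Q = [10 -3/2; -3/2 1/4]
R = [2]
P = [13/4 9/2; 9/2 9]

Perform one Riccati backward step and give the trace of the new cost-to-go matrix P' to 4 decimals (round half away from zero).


BᵀP = [-4.0000 0.0000]
S = R + BᵀPB = [2] + [16.0000] = [18.0000]
BᵀPA = [4.0000 16.0000]
K = S⁻¹·BᵀPA = [0.2222 0.8889]
A−BK = [-0.1111 -0.4444; 1.0556 -3.7778]
AᵀP(A−BK) = [9.1111 -35.5556; -35.5556 145.7778]
P' = Q + AᵀP(A−BK) = [19.1111 -37.0556; -37.0556 146.0278]
tr(P') = 165.1389

165.1389


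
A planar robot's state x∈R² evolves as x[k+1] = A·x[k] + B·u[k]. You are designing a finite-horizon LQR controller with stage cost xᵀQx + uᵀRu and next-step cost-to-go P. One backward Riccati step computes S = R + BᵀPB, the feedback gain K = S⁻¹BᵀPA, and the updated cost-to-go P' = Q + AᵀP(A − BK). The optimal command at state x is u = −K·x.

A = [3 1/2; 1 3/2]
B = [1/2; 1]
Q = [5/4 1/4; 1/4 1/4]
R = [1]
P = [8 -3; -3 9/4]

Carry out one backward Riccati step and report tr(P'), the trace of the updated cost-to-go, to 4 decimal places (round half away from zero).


52.8889

BᵀP = [1.0000 0.7500]
S = R + BᵀPB = [1] + [1.2500] = [2.2500]
BᵀPA = [3.7500 1.6250]
K = S⁻¹·BᵀPA = [1.6667 0.7222]
A−BK = [2.1667 0.1389; -0.6667 0.7778]
AᵀP(A−BK) = [50.0000 -2.3333; -2.3333 1.3889]
P' = Q + AᵀP(A−BK) = [51.2500 -2.0833; -2.0833 1.6389]
tr(P') = 52.8889


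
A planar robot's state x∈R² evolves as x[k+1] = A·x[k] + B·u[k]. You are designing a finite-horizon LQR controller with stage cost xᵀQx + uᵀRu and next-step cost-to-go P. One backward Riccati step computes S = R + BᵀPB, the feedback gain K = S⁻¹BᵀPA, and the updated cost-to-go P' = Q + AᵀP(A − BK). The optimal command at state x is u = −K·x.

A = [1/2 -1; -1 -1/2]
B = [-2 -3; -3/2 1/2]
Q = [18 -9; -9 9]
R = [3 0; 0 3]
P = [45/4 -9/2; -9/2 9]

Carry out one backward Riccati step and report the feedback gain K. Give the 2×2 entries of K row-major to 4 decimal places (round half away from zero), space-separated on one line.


0.4154 0.3231 -0.4558 0.1038

BᵀP = [-15.7500 -4.5000; -36.0000 18.0000]
S = R + BᵀPB = [3 0; 0 3] + [38.2500 45.0000; 45.0000 117.0000] = [41.2500 45.0000; 45.0000 120.0000]
BᵀPA = [-3.3750 18.0000; -36.0000 27.0000]
K = S⁻¹·BᵀPA = [0.4154 0.3231; -0.4558 0.1038]
A−BK = [-0.0365 -0.0423; -0.1490 -0.0673]
AᵀP(A−BK) = [1.3067 0.3288; 0.3288 0.3808]
P' = Q + AᵀP(A−BK) = [19.3067 -8.6712; -8.6712 9.3808]
tr(P') = 28.6875


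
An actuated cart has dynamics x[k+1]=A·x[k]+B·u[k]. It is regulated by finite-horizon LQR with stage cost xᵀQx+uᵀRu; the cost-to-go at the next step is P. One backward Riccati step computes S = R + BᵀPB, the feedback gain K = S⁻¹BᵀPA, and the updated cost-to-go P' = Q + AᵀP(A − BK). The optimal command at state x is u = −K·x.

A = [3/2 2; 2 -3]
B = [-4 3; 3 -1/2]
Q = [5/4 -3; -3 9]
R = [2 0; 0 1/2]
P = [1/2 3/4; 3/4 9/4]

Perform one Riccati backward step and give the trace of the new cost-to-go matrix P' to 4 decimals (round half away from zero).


15.4698

BᵀP = [0.2500 3.7500; 1.1250 1.1250]
S = R + BᵀPB = [2 0; 0 1/2] + [10.2500 -1.1250; -1.1250 2.8125] = [12.2500 -1.1250; -1.1250 3.3125]
BᵀPA = [7.8750 -10.7500; 3.9375 -1.1250]
K = S⁻¹·BᵀPA = [0.7762 -0.9380; 1.4523 -0.6582]
A−BK = [0.2480 0.2226; 0.3975 -0.5151]
AᵀP(A−BK) = [2.7937 -2.3967; -2.3967 2.4261]
P' = Q + AᵀP(A−BK) = [4.0437 -5.3967; -5.3967 11.4261]
tr(P') = 15.4698


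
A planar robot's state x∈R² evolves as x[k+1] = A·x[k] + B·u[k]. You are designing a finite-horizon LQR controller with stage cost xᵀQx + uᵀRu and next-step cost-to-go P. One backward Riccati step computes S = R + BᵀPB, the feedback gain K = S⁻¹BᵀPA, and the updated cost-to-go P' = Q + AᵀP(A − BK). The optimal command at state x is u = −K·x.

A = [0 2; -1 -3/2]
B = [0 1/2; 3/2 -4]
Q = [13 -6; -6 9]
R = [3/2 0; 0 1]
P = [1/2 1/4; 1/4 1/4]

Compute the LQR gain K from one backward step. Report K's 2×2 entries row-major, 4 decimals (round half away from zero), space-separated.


-0.0587 0.0777 0.1934 -0.0207

BᵀP = [0.3750 0.3750; -0.7500 -0.8750]
S = R + BᵀPB = [3/2 0; 0 1] + [0.5625 -1.3125; -1.3125 3.1250] = [2.0625 -1.3125; -1.3125 4.1250]
BᵀPA = [-0.3750 0.1875; 0.8750 -0.1875]
K = S⁻¹·BᵀPA = [-0.0587 0.0777; 0.1934 -0.0207]
A−BK = [-0.0967 2.0104; -0.1382 -1.6995]
AᵀP(A−BK) = [0.0587 -0.0777; -0.0777 1.0440]
P' = Q + AᵀP(A−BK) = [13.0587 -6.0777; -6.0777 10.0440]
tr(P') = 23.1028
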